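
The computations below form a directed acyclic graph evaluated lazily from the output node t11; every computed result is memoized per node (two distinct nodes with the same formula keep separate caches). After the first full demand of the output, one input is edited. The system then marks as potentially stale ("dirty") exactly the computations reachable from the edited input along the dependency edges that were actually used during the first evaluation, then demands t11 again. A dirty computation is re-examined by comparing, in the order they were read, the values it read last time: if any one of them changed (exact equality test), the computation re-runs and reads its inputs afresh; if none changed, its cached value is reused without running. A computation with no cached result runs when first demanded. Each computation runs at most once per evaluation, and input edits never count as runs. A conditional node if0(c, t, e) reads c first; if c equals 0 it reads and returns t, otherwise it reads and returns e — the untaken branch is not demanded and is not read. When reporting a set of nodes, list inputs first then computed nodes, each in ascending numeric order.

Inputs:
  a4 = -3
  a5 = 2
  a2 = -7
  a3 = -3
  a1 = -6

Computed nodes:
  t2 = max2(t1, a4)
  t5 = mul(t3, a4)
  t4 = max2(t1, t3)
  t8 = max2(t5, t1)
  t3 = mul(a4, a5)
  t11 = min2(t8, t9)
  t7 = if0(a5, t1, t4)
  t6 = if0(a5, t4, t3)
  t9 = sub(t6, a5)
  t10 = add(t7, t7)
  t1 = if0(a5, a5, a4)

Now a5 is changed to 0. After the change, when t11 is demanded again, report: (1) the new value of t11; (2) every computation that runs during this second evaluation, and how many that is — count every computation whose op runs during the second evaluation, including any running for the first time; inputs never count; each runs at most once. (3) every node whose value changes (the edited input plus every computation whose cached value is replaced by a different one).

First demand of the output computes:
  t1 = if0(a5=2 -> else branch a4) = -3
  t3 = mul(-3, 2) = -6
  t5 = mul(-6, -3) = 18
  t6 = if0(a5=2 -> else branch t3) = -6
  t8 = max2(18, -3) = 18
  t9 = sub(-6, 2) = -8
  t11 = min2(18, -8) = -8

After the edit, cleaning proceeds:
  t1: a read changed (a5 2->0) — executes, giving 0.
  t3: a read changed (a5 2->0) — executes, giving 0.
  t4: had never run; runs now, result 0.
  t5: a read changed (t3 -6->0) — executes, giving 0.
  t6: a read changed (a5 2->0; t3 -6->0) — executes, giving 0.
  t8: a read changed (t5 18->0; t1 -3->0) — executes, giving 0.
  t9: a read changed (t6 -6->0; a5 2->0) — executes, giving 0.
  t11: a read changed (t8 18->0; t9 -8->0) — executes, giving 0.

Note the branch switch — t4 had no cache and runs now for the first time.

Demanding t11 again yields 0.
8 computations run: t1, t3, t4, t5, t6, t8, t9, t11.
The nodes whose values change: a5, t1, t3, t5, t6, t8, t9, t11.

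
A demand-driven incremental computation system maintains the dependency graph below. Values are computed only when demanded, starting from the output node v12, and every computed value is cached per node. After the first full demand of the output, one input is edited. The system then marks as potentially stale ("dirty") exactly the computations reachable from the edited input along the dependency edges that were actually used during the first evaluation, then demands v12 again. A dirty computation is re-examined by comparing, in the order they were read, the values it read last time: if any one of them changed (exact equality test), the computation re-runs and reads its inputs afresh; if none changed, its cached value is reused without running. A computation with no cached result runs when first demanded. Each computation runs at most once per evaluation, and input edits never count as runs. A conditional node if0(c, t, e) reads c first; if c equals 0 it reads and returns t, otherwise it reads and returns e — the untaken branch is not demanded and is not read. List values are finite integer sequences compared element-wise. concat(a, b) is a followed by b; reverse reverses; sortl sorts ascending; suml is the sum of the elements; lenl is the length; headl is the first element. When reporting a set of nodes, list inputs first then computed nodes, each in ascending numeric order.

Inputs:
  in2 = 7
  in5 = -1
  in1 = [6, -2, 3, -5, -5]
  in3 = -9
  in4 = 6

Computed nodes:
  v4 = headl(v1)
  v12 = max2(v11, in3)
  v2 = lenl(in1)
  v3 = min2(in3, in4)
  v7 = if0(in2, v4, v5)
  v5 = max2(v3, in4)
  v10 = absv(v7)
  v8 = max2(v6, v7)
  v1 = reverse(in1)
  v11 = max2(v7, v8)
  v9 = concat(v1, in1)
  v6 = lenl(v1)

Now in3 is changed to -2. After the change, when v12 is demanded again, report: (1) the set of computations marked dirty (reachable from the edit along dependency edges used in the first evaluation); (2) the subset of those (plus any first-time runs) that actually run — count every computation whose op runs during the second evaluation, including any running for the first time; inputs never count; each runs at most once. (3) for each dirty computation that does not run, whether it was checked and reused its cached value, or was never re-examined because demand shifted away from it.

Marked dirty: v3, v5, v7, v8, v11, v12.
Computations that run: v3, v5, v12 — 3 in total.
Checked but reused from cache: v7, v8, v11.
Key observation: the cutoff stops propagation at v7 — its inputs' values are unchanged, so it reuses its cache.

First evaluation (everything demanded from the output):
  v1 = reverse([6, -2, 3, -5, -5]) = [-5, -5, 3, -2, 6]
  v3 = min2(-9, 6) = -9
  v5 = max2(-9, 6) = 6
  v6 = lenl([-5, -5, 3, -2, 6]) = 5
  v7 = if0(in2=7 -> else branch v5) = 6
  v8 = max2(5, 6) = 6
  v11 = max2(6, 6) = 6
  v12 = max2(6, -9) = 6

Propagation after the edit:
  v3: runs — in3 -9->-2; result -2.
  v5: runs — v3 -9->-2; result 6 (same value as before).
  v7: checked — values it read are unchanged (in2 unchanged, v5 unchanged); reused cached 6 without running.
  v8: checked — values it read are unchanged (v6 unchanged, v7 unchanged); reused cached 6 without running.
  v11: checked — values it read are unchanged (v7 unchanged, v8 unchanged); reused cached 6 without running.
  v12: runs — in3 -9->-2; result 6 (same value as before).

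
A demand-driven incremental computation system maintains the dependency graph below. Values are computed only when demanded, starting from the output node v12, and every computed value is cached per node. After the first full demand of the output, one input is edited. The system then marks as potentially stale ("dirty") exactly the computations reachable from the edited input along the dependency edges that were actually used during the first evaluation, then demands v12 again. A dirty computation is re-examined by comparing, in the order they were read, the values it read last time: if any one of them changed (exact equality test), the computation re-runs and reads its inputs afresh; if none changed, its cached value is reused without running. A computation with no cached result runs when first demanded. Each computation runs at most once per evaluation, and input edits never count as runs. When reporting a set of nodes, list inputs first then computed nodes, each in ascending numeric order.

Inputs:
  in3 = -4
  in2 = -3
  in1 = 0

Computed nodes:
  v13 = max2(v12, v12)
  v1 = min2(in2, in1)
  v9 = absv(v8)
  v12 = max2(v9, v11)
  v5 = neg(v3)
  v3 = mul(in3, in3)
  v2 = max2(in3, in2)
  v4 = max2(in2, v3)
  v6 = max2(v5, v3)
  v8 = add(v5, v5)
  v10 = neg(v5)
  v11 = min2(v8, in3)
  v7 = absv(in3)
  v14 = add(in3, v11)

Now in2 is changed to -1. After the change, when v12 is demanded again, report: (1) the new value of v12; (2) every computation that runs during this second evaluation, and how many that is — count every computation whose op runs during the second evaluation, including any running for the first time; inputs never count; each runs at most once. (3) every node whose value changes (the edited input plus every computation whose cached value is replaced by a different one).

First evaluation (everything demanded from the output):
  v3 = mul(-4, -4) = 16
  v5 = neg(16) = -16
  v8 = add(-16, -16) = -32
  v9 = absv(-32) = 32
  v11 = min2(-32, -4) = -32
  v12 = max2(32, -32) = 32

Propagation after the edit:
  in2 feeds no computation that the output demands — nothing is marked dirty and nothing runs.

Key observation: in2 is never demanded by the output, so the edit triggers no recomputation at all.

New value of v12: 32.
Computations that run: none — 0 in total.
Values that change: in2.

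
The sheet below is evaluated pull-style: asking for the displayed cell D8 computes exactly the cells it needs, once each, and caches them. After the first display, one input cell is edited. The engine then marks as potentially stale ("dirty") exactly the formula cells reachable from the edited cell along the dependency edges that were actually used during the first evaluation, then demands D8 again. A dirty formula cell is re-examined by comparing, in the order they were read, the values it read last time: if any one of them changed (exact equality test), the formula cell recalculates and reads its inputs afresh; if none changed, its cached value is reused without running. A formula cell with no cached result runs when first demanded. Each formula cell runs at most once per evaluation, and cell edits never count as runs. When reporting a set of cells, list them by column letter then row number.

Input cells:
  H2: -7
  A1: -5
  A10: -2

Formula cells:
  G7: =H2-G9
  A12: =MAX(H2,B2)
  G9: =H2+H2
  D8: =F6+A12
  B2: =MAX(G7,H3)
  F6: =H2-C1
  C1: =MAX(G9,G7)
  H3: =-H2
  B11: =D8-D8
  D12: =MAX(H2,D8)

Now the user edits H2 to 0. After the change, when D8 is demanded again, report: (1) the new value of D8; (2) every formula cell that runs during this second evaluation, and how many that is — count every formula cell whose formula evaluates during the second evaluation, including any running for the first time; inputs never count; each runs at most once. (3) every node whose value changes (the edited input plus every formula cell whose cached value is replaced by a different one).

First demand of the output computes:
  G9 = -7 + -7 = -14
  G7 = -7 - -14 = 7
  C1 = MAX(-14, 7) = 7
  F6 = -7 - 7 = -14
  H3 = -(-7) = 7
  B2 = MAX(7, 7) = 7
  A12 = MAX(-7, 7) = 7
  D8 = -14 + 7 = -7

After the edit, cleaning proceeds:
  G9: a read changed (H2 -7->0; H2 -7->0) — executes, giving 0.
  G7: a read changed (H2 -7->0; G9 -14->0) — executes, giving 0.
  C1: a read changed (G9 -14->0; G7 7->0) — executes, giving 0.
  F6: a read changed (H2 -7->0; C1 7->0) — executes, giving 0.
  H3: a read changed (H2 -7->0) — executes, giving 0.
  B2: a read changed (G7 7->0; H3 7->0) — executes, giving 0.
  A12: a read changed (H2 -7->0; B2 7->0) — executes, giving 0.
  D8: a read changed (F6 -14->0; A12 7->0) — executes, giving 0.

Demanding D8 again yields 0.
8 formula cells run: A12, B2, C1, D8, F6, G7, G9, H3.
The nodes whose values change: A12, B2, C1, D8, F6, G7, G9, H2, H3.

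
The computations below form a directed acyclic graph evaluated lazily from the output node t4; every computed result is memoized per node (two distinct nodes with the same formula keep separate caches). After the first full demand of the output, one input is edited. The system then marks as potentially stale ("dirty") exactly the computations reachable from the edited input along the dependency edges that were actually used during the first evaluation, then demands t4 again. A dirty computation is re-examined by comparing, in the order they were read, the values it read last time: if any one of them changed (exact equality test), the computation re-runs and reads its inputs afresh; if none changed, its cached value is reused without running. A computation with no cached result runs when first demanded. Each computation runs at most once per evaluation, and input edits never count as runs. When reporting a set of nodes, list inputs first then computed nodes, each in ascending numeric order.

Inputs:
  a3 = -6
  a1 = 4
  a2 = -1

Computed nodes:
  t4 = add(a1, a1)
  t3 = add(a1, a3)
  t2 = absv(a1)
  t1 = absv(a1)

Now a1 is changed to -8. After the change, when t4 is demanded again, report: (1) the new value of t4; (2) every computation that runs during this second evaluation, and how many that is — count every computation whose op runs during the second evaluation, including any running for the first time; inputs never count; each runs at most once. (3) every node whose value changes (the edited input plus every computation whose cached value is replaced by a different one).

Demanding t4 again yields -16.
1 computations run: t4.
The nodes whose values change: a1, t4.

First demand of the output computes:
  t4 = add(4, 4) = 8

After the edit, cleaning proceeds:
  t4: a read changed (a1 4->-8; a1 4->-8) — executes, giving -16.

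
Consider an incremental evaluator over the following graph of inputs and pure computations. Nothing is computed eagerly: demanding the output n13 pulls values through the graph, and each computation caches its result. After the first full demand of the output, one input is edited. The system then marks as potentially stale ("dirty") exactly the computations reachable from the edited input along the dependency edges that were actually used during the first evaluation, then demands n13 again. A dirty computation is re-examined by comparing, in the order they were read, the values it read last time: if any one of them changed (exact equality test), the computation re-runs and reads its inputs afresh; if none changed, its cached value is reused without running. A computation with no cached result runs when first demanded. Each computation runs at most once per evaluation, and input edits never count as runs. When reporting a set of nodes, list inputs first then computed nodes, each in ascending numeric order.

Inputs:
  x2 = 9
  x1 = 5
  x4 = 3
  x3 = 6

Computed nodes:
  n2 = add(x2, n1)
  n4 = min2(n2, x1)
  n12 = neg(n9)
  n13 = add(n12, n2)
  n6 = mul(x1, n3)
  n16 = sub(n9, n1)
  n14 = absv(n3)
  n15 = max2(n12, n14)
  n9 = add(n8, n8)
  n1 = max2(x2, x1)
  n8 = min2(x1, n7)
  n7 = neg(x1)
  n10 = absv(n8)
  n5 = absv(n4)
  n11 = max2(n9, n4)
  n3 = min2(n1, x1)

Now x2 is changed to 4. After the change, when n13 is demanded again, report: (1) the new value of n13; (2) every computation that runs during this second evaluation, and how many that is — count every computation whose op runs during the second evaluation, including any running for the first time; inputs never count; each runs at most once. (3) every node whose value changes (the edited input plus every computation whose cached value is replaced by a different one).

Initial pass — values computed on the first demand:
  n1 = max2(9, 5) = 9
  n2 = add(9, 9) = 18
  n7 = neg(5) = -5
  n8 = min2(5, -5) = -5
  n9 = add(-5, -5) = -10
  n12 = neg(-10) = 10
  n13 = add(10, 18) = 28

Second demand — change propagation:
  n1: re-runs because x2 9->4; new result 5.
  n2: re-runs because x2 9->4; n1 9->5; new result 9.
  n13: re-runs because n2 18->9; new result 19.

n13 now evaluates to 19.
Run set: n1, n2, n13 (3 run).
Changed values: x2, n1, n2, n13.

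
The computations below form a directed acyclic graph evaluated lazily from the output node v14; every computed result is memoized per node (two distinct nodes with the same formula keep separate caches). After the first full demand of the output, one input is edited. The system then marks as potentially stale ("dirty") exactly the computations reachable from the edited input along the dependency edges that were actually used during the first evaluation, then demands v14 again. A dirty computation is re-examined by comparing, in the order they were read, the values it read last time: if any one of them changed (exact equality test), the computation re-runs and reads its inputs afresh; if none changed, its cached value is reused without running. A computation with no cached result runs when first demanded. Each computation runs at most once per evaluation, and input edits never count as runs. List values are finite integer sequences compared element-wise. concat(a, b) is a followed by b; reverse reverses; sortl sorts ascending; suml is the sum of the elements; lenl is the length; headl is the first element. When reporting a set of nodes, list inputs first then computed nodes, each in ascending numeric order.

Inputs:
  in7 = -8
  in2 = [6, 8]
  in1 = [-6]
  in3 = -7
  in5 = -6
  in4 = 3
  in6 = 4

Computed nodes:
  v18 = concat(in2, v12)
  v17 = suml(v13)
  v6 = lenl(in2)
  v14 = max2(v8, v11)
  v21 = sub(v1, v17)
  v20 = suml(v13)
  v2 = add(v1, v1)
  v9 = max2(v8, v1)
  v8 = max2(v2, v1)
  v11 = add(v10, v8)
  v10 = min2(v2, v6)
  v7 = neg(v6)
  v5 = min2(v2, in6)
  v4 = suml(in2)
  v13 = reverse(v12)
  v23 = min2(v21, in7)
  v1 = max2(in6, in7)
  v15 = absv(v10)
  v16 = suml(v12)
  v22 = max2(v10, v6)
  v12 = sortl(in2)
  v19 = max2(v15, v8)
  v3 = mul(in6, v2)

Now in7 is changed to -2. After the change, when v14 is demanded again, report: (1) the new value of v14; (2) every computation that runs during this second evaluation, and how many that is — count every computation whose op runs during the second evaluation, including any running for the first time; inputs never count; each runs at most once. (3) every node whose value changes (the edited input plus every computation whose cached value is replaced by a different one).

First demand of the output computes:
  v1 = max2(4, -8) = 4
  v2 = add(4, 4) = 8
  v6 = lenl([6, 8]) = 2
  v8 = max2(8, 4) = 8
  v10 = min2(8, 2) = 2
  v11 = add(2, 8) = 10
  v14 = max2(8, 10) = 10

After the edit, cleaning proceeds:
  v1: a read changed (in7 -8->-2) — executes, giving 4 — identical to its old value.
  v2: dirty, but its reads are unchanged (v1 unchanged, v1 unchanged); cached 8 stands.
  v8: dirty, but its reads are unchanged (v2 unchanged, v1 unchanged); cached 8 stands.
  v10: dirty, but its reads are unchanged (v2 unchanged, v6 unchanged); cached 2 stands.
  v11: dirty, but its reads are unchanged (v10 unchanged, v8 unchanged); cached 10 stands.
  v14: dirty, but its reads are unchanged (v8 unchanged, v11 unchanged); cached 10 stands.

Note the absorption at v1: it re-runs yet its value is the same, leaving the output's value untouched.

Demanding v14 again yields 10.
1 computations run: v1.
The nodes whose values change: in7.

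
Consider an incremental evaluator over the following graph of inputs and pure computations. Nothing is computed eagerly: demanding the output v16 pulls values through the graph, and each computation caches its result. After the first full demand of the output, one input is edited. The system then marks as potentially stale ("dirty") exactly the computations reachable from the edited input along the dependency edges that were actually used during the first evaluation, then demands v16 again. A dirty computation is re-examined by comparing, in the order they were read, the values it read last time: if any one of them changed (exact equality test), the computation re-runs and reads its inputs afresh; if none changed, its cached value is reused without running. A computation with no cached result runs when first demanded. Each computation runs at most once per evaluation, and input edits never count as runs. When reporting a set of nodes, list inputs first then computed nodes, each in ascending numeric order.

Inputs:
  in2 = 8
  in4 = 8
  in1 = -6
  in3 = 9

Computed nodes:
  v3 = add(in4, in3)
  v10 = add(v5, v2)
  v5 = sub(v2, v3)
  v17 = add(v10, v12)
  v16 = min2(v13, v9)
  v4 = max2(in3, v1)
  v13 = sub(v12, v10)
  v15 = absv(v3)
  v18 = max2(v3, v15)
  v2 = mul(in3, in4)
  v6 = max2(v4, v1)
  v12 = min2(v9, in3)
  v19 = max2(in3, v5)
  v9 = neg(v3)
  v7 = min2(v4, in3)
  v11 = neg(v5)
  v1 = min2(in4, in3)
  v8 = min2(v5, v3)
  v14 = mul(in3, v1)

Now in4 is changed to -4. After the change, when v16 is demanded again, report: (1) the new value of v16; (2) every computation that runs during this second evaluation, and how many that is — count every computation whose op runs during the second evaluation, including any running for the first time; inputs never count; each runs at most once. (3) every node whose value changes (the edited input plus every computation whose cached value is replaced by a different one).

Initial pass — values computed on the first demand:
  v2 = mul(9, 8) = 72
  v3 = add(8, 9) = 17
  v5 = sub(72, 17) = 55
  v9 = neg(17) = -17
  v10 = add(55, 72) = 127
  v12 = min2(-17, 9) = -17
  v13 = sub(-17, 127) = -144
  v16 = min2(-144, -17) = -144

Second demand — change propagation:
  v2: re-runs because in4 8->-4; new result -36.
  v3: re-runs because in4 8->-4; new result 5.
  v5: re-runs because v2 72->-36; v3 17->5; new result -41.
  v9: re-runs because v3 17->5; new result -5.
  v10: re-runs because v5 55->-41; v2 72->-36; new result -77.
  v12: re-runs because v9 -17->-5; new result -5.
  v13: re-runs because v12 -17->-5; v10 127->-77; new result 72.
  v16: re-runs because v13 -144->72; v9 -17->-5; new result -5.

v16 now evaluates to -5.
Run set: v2, v3, v5, v9, v10, v12, v13, v16 (8 run).
Changed values: in4, v2, v3, v5, v9, v10, v12, v13, v16.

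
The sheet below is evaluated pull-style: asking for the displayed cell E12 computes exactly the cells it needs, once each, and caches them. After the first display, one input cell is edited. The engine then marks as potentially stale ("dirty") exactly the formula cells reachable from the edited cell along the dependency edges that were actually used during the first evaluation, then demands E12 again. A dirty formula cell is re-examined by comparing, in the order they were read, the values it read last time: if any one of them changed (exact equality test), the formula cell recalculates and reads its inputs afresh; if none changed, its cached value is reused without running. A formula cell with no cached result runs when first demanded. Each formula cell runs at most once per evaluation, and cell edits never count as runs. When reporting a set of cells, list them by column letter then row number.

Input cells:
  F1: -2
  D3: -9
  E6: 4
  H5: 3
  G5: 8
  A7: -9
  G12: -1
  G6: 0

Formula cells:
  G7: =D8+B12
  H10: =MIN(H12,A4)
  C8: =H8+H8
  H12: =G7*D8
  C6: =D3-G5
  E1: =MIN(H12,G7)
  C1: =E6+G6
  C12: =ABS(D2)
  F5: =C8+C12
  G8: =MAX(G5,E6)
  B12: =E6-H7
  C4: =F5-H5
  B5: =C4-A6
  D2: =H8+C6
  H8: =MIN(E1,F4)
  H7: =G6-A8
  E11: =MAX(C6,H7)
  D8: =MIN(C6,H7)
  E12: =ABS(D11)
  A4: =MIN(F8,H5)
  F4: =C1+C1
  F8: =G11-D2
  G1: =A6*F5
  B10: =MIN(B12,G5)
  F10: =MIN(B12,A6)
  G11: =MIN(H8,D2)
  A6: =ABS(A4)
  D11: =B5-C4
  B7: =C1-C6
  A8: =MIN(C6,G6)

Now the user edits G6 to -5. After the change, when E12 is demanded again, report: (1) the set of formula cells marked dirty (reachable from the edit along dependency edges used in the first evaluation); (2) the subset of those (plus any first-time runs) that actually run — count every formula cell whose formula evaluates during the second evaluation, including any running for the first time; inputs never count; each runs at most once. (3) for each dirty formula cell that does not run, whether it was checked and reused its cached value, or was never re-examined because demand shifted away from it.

First demand of the output computes:
  C1 = 4 + 0 = 4
  C6 = -9 - 8 = -17
  A8 = MIN(-17, 0) = -17
  F4 = 4 + 4 = 8
  H7 = 0 - -17 = 17
  B12 = 4 - 17 = -13
  D8 = MIN(-17, 17) = -17
  G7 = -17 + -13 = -30
  H12 = -30 * -17 = 510
  E1 = MIN(510, -30) = -30
  H8 = MIN(-30, 8) = -30
  C8 = -30 + -30 = -60
  D2 = -30 + -17 = -47
  C12 = ABS(-47) = 47
  F5 = -60 + 47 = -13
  C4 = -13 - 3 = -16
  G11 = MIN(-30, -47) = -47
  F8 = -47 - -47 = 0
  A4 = MIN(0, 3) = 0
  A6 = ABS(0) = 0
  B5 = -16 - 0 = -16
  D11 = -16 - -16 = 0
  E12 = ABS(0) = 0

After the edit, cleaning proceeds:
  A8: a read changed (G6 0->-5) — executes, giving -17 — identical to its old value.
  C1: a read changed (G6 0->-5) — executes, giving -1.
  F4: a read changed (C1 4->-1; C1 4->-1) — executes, giving -2.
  H7: a read changed (G6 0->-5) — executes, giving 12.
  B12: a read changed (H7 17->12) — executes, giving -8.
  D8: a read changed (H7 17->12) — executes, giving -17 — identical to its old value.
  G7: a read changed (B12 -13->-8) — executes, giving -25.
  H12: a read changed (G7 -30->-25) — executes, giving 425.
  E1: a read changed (H12 510->425; G7 -30->-25) — executes, giving -25.
  H8: a read changed (E1 -30->-25; F4 8->-2) — executes, giving -25.
  C8: a read changed (H8 -30->-25; H8 -30->-25) — executes, giving -50.
  D2: a read changed (H8 -30->-25) — executes, giving -42.
  C12: a read changed (D2 -47->-42) — executes, giving 42.
  F5: a read changed (C8 -60->-50; C12 47->42) — executes, giving -8.
  C4: a read changed (F5 -13->-8) — executes, giving -11.
  G11: a read changed (H8 -30->-25; D2 -47->-42) — executes, giving -42.
  F8: a read changed (G11 -47->-42; D2 -47->-42) — executes, giving 0 — identical to its old value.
  A4: dirty, but its reads are unchanged (F8 unchanged, H5 unchanged); cached 0 stands.
  A6: dirty, but its reads are unchanged (A4 unchanged); cached 0 stands.
  B5: a read changed (C4 -16->-11) — executes, giving -11.
  D11: a read changed (B5 -16->-11; C4 -16->-11) — executes, giving 0 — identical to its old value.
  E12: dirty, but its reads are unchanged (D11 unchanged); cached 0 stands.

Note where the cutoff bites: A4 is checked, finds nothing changed, and keeps its cache.

The edit dirties: A4, A6, A8, B5, B12, C1, C4, C8, C12, D2, D8, D11, E1, E12, F4, F5, F8, G7, G11, H7, H8, H12.
19 formula cells run: A8, B5, B12, C1, C4, C8, C12, D2, D8, D11, E1, F4, F5, F8, G7, G11, H7, H8, H12.
Cache hits after checking: A4, A6, E12.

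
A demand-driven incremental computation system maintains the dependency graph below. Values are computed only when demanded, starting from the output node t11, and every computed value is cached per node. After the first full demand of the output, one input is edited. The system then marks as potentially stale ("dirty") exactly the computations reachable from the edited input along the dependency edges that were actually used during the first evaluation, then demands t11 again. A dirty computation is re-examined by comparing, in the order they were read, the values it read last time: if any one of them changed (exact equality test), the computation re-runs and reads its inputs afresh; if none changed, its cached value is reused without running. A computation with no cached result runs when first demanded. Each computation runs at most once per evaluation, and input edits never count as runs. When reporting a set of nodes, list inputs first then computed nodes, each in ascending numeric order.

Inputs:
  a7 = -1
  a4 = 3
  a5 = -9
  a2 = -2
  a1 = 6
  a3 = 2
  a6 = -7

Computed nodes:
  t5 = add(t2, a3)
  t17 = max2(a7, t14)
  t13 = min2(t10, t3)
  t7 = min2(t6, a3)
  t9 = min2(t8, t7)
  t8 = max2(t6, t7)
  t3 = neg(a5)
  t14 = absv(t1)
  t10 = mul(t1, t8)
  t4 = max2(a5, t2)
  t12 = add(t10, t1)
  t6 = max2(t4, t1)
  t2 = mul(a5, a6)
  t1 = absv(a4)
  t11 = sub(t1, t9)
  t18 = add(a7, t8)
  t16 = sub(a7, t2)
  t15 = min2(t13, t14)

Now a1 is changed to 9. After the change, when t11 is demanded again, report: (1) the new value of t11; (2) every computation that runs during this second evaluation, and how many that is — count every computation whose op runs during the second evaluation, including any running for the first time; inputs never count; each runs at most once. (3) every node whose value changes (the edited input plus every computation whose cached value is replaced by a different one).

First evaluation (everything demanded from the output):
  t1 = absv(3) = 3
  t2 = mul(-9, -7) = 63
  t4 = max2(-9, 63) = 63
  t6 = max2(63, 3) = 63
  t7 = min2(63, 2) = 2
  t8 = max2(63, 2) = 63
  t9 = min2(63, 2) = 2
  t11 = sub(3, 2) = 1

Propagation after the edit:
  a1 feeds no computation that the output demands — nothing is marked dirty and nothing runs.

Key observation: a1 is never demanded by the output, so the edit triggers no recomputation at all.

New value of t11: 1.
Computations that run: none — 0 in total.
Values that change: a1.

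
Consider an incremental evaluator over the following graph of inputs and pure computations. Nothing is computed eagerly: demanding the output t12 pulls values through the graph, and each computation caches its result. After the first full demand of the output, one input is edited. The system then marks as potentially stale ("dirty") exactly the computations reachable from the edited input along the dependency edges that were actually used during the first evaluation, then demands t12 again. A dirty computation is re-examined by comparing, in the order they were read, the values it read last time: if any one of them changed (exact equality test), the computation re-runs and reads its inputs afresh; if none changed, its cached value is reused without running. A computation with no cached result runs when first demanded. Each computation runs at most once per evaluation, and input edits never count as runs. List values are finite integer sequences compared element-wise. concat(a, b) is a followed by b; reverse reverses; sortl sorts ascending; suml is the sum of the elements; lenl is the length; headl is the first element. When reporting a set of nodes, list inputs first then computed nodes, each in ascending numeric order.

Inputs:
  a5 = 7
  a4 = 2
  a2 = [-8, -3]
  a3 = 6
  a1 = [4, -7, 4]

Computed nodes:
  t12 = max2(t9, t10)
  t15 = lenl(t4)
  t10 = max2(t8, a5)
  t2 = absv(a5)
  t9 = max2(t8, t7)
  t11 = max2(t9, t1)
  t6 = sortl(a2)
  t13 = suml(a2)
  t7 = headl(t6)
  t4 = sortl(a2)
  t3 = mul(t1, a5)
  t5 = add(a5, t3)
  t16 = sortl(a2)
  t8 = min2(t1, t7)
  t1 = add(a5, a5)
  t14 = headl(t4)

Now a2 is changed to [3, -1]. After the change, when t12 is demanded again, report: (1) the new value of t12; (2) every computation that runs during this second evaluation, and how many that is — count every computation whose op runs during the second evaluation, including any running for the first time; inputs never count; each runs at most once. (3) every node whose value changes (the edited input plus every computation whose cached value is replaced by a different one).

t12 now evaluates to 7.
Run set: t6, t7, t8, t9, t10, t12 (6 run).
Changed values: a2, t6, t7, t8, t9.

Initial pass — values computed on the first demand:
  t1 = add(7, 7) = 14
  t6 = sortl([-8, -3]) = [-8, -3]
  t7 = headl([-8, -3]) = -8
  t8 = min2(14, -8) = -8
  t9 = max2(-8, -8) = -8
  t10 = max2(-8, 7) = 7
  t12 = max2(-8, 7) = 7

Second demand — change propagation:
  t6: re-runs because a2 [-8, -3]->[3, -1]; new result [-1, 3].
  t7: re-runs because t6 [-8, -3]->[-1, 3]; new result -1.
  t8: re-runs because t7 -8->-1; new result -1.
  t9: re-runs because t8 -8->-1; t7 -8->-1; new result -1.
  t10: re-runs because t8 -8->-1; new result 7 (unchanged).
  t12: re-runs because t9 -8->-1; new result 7 (unchanged).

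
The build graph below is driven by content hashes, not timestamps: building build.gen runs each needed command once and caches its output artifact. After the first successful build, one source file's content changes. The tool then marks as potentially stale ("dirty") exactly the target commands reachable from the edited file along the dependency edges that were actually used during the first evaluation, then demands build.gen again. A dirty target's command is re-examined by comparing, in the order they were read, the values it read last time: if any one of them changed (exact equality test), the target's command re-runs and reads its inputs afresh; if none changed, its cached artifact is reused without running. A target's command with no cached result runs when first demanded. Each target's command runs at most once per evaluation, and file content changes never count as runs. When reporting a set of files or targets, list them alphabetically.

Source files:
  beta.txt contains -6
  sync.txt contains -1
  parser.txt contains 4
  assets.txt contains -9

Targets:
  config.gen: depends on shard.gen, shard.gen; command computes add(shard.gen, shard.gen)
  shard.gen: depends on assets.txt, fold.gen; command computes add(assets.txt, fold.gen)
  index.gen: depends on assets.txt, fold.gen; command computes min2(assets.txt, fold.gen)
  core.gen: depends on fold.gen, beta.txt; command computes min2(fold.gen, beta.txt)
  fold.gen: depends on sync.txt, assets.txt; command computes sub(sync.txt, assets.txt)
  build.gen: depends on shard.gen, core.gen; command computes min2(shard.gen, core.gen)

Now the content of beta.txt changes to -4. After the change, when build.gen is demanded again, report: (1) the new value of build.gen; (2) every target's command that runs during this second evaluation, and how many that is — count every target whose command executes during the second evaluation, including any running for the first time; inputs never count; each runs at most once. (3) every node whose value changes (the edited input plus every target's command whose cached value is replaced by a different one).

Initial pass — values computed on the first demand:
  fold.gen = sub(-1, -9) = 8
  core.gen = min2(8, -6) = -6
  shard.gen = add(-9, 8) = -1
  build.gen = min2(-1, -6) = -6

Second demand — change propagation:
  core.gen: re-runs because beta.txt -6->-4; new result -4.
  build.gen: re-runs because core.gen -6->-4; new result -4.

build.gen now evaluates to -4.
Run set: build.gen, core.gen (2 run).
Changed values: beta.txt, build.gen, core.gen.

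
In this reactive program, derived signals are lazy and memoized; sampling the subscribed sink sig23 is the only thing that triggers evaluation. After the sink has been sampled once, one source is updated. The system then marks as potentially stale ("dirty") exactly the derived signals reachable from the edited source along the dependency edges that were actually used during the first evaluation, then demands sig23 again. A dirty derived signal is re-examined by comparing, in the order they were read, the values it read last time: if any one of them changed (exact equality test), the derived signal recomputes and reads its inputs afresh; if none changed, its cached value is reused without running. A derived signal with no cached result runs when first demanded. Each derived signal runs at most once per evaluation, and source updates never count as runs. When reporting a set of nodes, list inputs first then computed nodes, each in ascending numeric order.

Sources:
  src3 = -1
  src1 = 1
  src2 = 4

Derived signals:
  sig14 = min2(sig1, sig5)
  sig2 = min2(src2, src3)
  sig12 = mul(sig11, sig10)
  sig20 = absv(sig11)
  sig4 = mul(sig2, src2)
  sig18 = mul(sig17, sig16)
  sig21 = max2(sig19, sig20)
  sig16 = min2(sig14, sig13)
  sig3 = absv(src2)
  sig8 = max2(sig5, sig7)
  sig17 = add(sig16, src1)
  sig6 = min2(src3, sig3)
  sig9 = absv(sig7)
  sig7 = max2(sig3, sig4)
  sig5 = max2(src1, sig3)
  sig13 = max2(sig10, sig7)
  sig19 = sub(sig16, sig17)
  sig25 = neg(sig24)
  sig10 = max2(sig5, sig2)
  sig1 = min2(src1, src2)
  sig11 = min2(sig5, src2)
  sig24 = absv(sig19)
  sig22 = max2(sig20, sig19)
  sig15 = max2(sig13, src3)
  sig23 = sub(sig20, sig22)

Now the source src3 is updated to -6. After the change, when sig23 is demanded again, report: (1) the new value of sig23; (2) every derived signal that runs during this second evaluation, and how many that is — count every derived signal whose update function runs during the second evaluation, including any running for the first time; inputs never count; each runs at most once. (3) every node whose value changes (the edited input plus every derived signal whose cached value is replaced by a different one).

First demand of the output computes:
  sig1 = min2(1, 4) = 1
  sig2 = min2(4, -1) = -1
  sig3 = absv(4) = 4
  sig4 = mul(-1, 4) = -4
  sig5 = max2(1, 4) = 4
  sig7 = max2(4, -4) = 4
  sig10 = max2(4, -1) = 4
  sig11 = min2(4, 4) = 4
  sig13 = max2(4, 4) = 4
  sig14 = min2(1, 4) = 1
  sig16 = min2(1, 4) = 1
  sig17 = add(1, 1) = 2
  sig19 = sub(1, 2) = -1
  sig20 = absv(4) = 4
  sig22 = max2(4, -1) = 4
  sig23 = sub(4, 4) = 0

After the edit, cleaning proceeds:
  sig2: a read changed (src3 -1->-6) — executes, giving -6.
  sig4: a read changed (sig2 -1->-6) — executes, giving -24.
  sig7: a read changed (sig4 -4->-24) — executes, giving 4 — identical to its old value.
  sig10: a read changed (sig2 -1->-6) — executes, giving 4 — identical to its old value.
  sig13: dirty, but its reads are unchanged (sig10 unchanged, sig7 unchanged); cached 4 stands.
  sig16: dirty, but its reads are unchanged (sig14 unchanged, sig13 unchanged); cached 1 stands.
  sig17: dirty, but its reads are unchanged (sig16 unchanged, src1 unchanged); cached 2 stands.
  sig19: dirty, but its reads are unchanged (sig16 unchanged, sig17 unchanged); cached -1 stands.
  sig22: dirty, but its reads are unchanged (sig20 unchanged, sig19 unchanged); cached 4 stands.
  sig23: dirty, but its reads are unchanged (sig20 unchanged, sig22 unchanged); cached 0 stands.

Note where the cutoff bites: sig13 is checked, finds nothing changed, and keeps its cache.

Demanding sig23 again yields 0.
4 derived signals run: sig2, sig4, sig7, sig10.
The nodes whose values change: src3, sig2, sig4.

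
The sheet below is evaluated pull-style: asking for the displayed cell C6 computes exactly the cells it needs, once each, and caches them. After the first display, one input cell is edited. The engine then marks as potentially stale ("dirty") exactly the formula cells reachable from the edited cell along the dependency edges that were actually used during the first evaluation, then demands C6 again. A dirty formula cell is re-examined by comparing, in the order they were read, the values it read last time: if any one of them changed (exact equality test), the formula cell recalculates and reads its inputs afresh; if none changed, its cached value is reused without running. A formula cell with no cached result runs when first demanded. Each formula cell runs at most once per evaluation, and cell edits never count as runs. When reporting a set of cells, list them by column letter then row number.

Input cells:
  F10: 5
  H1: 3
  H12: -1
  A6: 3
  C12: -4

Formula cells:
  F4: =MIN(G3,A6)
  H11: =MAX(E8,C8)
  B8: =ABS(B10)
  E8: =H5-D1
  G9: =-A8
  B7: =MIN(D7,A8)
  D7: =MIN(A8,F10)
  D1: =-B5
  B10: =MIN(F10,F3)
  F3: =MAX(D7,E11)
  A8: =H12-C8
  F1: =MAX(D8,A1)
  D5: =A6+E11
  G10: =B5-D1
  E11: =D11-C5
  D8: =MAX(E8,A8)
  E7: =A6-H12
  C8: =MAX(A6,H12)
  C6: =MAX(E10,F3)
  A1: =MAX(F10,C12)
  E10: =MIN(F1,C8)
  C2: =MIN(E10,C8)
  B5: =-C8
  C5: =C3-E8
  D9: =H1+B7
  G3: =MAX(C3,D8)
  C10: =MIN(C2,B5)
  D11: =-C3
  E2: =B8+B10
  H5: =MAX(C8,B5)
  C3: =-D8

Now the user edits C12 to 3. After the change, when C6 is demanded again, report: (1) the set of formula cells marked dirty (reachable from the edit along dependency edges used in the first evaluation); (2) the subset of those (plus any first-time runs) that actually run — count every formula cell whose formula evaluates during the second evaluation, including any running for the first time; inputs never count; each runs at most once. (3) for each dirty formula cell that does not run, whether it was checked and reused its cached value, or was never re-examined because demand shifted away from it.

The edit dirties: A1, C6, E10, F1.
1 formula cells run: A1.
Cache hits after checking: C6, E10, F1.
Note the absorption at A1: it re-runs yet its value is the same, leaving the output's value untouched.

First demand of the output computes:
  A1 = MAX(5, -4) = 5
  C8 = MAX(3, -1) = 3
  A8 = -1 - 3 = -4
  B5 = -(3) = -3
  D1 = -(-3) = 3
  D7 = MIN(-4, 5) = -4
  H5 = MAX(3, -3) = 3
  E8 = 3 - 3 = 0
  D8 = MAX(0, -4) = 0
  C3 = -(0) = 0
  C5 = 0 - 0 = 0
  D11 = -(0) = 0
  E11 = 0 - 0 = 0
  F1 = MAX(0, 5) = 5
  E10 = MIN(5, 3) = 3
  F3 = MAX(-4, 0) = 0
  C6 = MAX(3, 0) = 3

After the edit, cleaning proceeds:
  A1: a read changed (C12 -4->3) — executes, giving 5 — identical to its old value.
  F1: dirty, but its reads are unchanged (D8 unchanged, A1 unchanged); cached 5 stands.
  E10: dirty, but its reads are unchanged (F1 unchanged, C8 unchanged); cached 3 stands.
  C6: dirty, but its reads are unchanged (E10 unchanged, F3 unchanged); cached 3 stands.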